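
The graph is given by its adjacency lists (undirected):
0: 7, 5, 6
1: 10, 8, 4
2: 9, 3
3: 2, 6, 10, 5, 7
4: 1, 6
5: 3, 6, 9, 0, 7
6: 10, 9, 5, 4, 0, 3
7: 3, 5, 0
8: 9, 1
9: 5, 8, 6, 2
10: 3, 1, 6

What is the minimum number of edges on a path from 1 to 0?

3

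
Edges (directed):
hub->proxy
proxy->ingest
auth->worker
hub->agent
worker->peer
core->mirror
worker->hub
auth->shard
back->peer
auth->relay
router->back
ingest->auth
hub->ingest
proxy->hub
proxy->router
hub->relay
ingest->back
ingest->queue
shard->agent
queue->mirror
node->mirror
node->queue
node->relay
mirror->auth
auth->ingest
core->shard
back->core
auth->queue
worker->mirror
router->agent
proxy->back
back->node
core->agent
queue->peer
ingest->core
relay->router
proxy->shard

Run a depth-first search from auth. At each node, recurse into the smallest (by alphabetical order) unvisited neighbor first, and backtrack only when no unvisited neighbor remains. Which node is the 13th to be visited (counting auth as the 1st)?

worker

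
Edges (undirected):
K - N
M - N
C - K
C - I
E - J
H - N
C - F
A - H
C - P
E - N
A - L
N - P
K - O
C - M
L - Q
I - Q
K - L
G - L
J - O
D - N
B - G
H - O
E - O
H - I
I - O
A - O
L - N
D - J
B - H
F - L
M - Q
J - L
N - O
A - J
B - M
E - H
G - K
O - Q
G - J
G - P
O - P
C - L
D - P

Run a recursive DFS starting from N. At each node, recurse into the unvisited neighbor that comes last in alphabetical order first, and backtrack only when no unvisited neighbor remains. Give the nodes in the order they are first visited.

Visit N
N → P
P → O
O → Q
Q → M
M → C
C → L
L → K
K → G
G → J
J → E
E → H
H → I
H → B
H → A
J → D
L → F

N → P → O → Q → M → C → L → K → G → J → E → H → I → B → A → D → F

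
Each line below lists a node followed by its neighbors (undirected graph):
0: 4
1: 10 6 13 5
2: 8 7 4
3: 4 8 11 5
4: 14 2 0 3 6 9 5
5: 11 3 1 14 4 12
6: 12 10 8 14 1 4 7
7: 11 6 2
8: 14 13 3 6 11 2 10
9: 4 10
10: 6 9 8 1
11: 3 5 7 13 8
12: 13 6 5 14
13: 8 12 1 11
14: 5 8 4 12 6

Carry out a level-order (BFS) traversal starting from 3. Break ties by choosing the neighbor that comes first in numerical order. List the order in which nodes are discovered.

3 -> 4 -> 5 -> 8 -> 11 -> 0 -> 2 -> 6 -> 9 -> 14 -> 1 -> 12 -> 10 -> 13 -> 7

Visit 3; enqueue 4, 5, 8, 11 → queue [4, 5, 8, 11]
Visit 4; enqueue 0, 2, 6, 9, 14 → queue [5, 8, 11, 0, 2, 6, 9, 14]
Visit 5; enqueue 1, 12 → queue [8, 11, 0, 2, 6, 9, 14, 1, 12]
Visit 8; enqueue 10, 13 → queue [11, 0, 2, 6, 9, 14, 1, 12, 10, 13]
Visit 11; enqueue 7 → queue [0, 2, 6, 9, 14, 1, 12, 10, 13, 7]
Visit 0 → queue [2, 6, 9, 14, 1, 12, 10, 13, 7]
Visit 2 → queue [6, 9, 14, 1, 12, 10, 13, 7]
Visit 6 → queue [9, 14, 1, 12, 10, 13, 7]
Visit 9 → queue [14, 1, 12, 10, 13, 7]
Visit 14 → queue [1, 12, 10, 13, 7]
Visit 1 → queue [12, 10, 13, 7]
Visit 12 → queue [10, 13, 7]
Visit 10 → queue [13, 7]
Visit 13 → queue [7]
Visit 7 → queue []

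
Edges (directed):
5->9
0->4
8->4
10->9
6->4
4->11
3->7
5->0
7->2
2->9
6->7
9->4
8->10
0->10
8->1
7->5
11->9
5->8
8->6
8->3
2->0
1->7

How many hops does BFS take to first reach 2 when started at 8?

Level 0: 8
Level 1: 1, 3, 4, 6, 10
Level 2: 7, 9, 11
Level 3: 2, 5
Level 4: 0
2 first appears at level 3.

3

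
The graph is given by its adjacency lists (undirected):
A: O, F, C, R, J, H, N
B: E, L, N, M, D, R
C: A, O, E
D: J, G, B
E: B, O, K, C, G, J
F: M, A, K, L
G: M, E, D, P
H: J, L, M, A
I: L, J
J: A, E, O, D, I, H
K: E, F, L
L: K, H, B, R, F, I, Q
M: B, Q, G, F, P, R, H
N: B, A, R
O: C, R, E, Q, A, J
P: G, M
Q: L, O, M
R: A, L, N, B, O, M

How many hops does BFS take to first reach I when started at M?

Level 0: M
Level 1: B, F, G, H, P, Q, R
Level 2: A, D, E, J, K, L, N, O
Level 3: C, I
I first appears at level 3.

3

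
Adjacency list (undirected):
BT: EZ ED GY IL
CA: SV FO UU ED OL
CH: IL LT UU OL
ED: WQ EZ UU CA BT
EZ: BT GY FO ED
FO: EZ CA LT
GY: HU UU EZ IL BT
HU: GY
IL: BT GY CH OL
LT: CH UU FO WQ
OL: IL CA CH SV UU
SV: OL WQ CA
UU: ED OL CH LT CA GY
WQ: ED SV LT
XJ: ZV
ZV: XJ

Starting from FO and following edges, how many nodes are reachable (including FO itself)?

BFS from FO visits: FO, EZ, CA, LT, BT, GY, ED, SV, UU, OL, CH, WQ, IL, HU
Reachable nodes: 14 of 16 total.

14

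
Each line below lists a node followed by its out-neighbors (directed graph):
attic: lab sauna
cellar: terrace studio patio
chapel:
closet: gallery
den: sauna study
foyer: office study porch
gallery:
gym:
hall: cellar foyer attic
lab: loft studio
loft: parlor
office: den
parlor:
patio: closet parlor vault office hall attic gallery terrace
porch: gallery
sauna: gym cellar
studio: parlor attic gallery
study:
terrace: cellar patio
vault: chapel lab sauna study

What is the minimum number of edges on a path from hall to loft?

3

Level 0: hall
Level 1: attic, cellar, foyer
Level 2: lab, office, patio, porch, sauna, studio, study, terrace
Level 3: closet, den, gallery, gym, loft, parlor, vault
Level 4: chapel
loft first appears at level 3.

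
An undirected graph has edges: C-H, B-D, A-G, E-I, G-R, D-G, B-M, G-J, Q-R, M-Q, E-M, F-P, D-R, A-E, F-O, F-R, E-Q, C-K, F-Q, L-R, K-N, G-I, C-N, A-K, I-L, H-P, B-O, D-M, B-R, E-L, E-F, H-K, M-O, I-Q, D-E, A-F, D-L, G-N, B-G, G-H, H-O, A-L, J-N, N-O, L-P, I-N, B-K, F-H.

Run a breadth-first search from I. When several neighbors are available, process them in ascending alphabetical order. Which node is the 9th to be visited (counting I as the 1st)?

Visit I; enqueue E, G, L, N, Q → queue [E, G, L, N, Q]
Visit E; enqueue A, D, F, M → queue [G, L, N, Q, A, D, F, M]
Visit G; enqueue B, H, J, R → queue [L, N, Q, A, D, F, M, B, H, J, R]
Visit L; enqueue P → queue [N, Q, A, D, F, M, B, H, J, R, P]
Visit N; enqueue C, K, O → queue [Q, A, D, F, M, B, H, J, R, P, C, K, O]
Visit Q → queue [A, D, F, M, B, H, J, R, P, C, K, O]
Visit A → queue [D, F, M, B, H, J, R, P, C, K, O]
Visit D → queue [F, M, B, H, J, R, P, C, K, O]
Visit F → queue [M, B, H, J, R, P, C, K, O]
Visit M → queue [B, H, J, R, P, C, K, O]
Visit B → queue [H, J, R, P, C, K, O]
Visit H → queue [J, R, P, C, K, O]
Visit J → queue [R, P, C, K, O]
Visit R → queue [P, C, K, O]
Visit P → queue [C, K, O]
Visit C → queue [K, O]
Visit K → queue [O]
Visit O → queue []

Visit order: I, E, G, L, N, Q, A, D, F, M, B, H, J, R, P, C, K, O

F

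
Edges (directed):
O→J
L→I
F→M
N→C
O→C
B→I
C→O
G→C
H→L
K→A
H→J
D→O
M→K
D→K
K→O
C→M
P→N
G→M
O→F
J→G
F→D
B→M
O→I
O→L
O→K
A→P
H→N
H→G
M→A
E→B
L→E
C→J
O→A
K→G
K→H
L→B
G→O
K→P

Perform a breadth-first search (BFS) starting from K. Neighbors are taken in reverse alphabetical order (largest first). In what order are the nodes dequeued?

K P O H G A N L J I F C M E B D

Visit K; enqueue P, O, H, G, A → queue [P, O, H, G, A]
Visit P; enqueue N → queue [O, H, G, A, N]
Visit O; enqueue L, J, I, F, C → queue [H, G, A, N, L, J, I, F, C]
Visit H → queue [G, A, N, L, J, I, F, C]
Visit G; enqueue M → queue [A, N, L, J, I, F, C, M]
Visit A → queue [N, L, J, I, F, C, M]
Visit N → queue [L, J, I, F, C, M]
Visit L; enqueue E, B → queue [J, I, F, C, M, E, B]
Visit J → queue [I, F, C, M, E, B]
Visit I → queue [F, C, M, E, B]
Visit F; enqueue D → queue [C, M, E, B, D]
Visit C → queue [M, E, B, D]
Visit M → queue [E, B, D]
Visit E → queue [B, D]
Visit B → queue [D]
Visit D → queue []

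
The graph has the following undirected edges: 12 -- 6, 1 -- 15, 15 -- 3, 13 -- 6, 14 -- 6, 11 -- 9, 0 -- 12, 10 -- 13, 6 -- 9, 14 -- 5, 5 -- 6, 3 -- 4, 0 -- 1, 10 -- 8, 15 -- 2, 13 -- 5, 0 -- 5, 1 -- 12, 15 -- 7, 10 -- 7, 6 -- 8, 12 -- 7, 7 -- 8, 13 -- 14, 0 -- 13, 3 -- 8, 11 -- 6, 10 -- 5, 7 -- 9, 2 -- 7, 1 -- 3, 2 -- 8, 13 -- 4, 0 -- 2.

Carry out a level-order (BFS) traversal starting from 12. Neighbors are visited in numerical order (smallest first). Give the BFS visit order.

12, 0, 1, 6, 7, 2, 5, 13, 3, 15, 8, 9, 11, 14, 10, 4

Visit 12; enqueue 0, 1, 6, 7 → queue [0, 1, 6, 7]
Visit 0; enqueue 2, 5, 13 → queue [1, 6, 7, 2, 5, 13]
Visit 1; enqueue 3, 15 → queue [6, 7, 2, 5, 13, 3, 15]
Visit 6; enqueue 8, 9, 11, 14 → queue [7, 2, 5, 13, 3, 15, 8, 9, 11, 14]
Visit 7; enqueue 10 → queue [2, 5, 13, 3, 15, 8, 9, 11, 14, 10]
Visit 2 → queue [5, 13, 3, 15, 8, 9, 11, 14, 10]
Visit 5 → queue [13, 3, 15, 8, 9, 11, 14, 10]
Visit 13; enqueue 4 → queue [3, 15, 8, 9, 11, 14, 10, 4]
Visit 3 → queue [15, 8, 9, 11, 14, 10, 4]
Visit 15 → queue [8, 9, 11, 14, 10, 4]
Visit 8 → queue [9, 11, 14, 10, 4]
Visit 9 → queue [11, 14, 10, 4]
Visit 11 → queue [14, 10, 4]
Visit 14 → queue [10, 4]
Visit 10 → queue [4]
Visit 4 → queue []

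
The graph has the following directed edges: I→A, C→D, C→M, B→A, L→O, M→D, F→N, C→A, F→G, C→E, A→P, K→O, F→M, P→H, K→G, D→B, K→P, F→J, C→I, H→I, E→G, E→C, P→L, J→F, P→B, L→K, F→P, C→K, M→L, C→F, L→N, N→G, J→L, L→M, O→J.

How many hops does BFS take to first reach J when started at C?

Level 0: C
Level 1: A, D, E, F, I, K, M
Level 2: B, G, J, L, N, O, P
Level 3: H
J first appears at level 2.

2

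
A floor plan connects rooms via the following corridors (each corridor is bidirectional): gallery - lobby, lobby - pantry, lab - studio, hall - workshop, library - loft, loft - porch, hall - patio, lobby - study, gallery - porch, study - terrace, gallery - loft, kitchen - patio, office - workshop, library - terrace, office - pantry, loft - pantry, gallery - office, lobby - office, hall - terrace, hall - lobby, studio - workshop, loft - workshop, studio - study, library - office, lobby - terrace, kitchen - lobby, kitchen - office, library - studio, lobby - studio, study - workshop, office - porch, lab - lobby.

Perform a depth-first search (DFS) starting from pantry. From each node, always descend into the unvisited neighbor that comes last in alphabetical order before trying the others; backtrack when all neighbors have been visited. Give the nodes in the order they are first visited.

Visit pantry
pantry → office
office → workshop
workshop → study
study → terrace
terrace → lobby
lobby → studio
studio → library
library → loft
loft → porch
porch → gallery
studio → lab
lobby → kitchen
kitchen → patio
patio → hall

pantry office workshop study terrace lobby studio library loft porch gallery lab kitchen patio hall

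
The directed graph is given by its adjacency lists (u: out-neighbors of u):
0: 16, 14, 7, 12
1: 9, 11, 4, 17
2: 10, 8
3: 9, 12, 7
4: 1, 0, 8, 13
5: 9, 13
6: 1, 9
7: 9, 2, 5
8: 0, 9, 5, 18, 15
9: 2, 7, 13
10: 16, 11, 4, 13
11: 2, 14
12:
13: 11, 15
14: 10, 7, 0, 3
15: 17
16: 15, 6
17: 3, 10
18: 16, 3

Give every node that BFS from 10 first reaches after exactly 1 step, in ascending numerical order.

Level 0: 10
Level 1: 4, 11, 13, 16
Level 2: 0, 1, 2, 6, 8, 14, 15
Level 3: 3, 5, 7, 9, 12, 17, 18

4, 11, 13, 16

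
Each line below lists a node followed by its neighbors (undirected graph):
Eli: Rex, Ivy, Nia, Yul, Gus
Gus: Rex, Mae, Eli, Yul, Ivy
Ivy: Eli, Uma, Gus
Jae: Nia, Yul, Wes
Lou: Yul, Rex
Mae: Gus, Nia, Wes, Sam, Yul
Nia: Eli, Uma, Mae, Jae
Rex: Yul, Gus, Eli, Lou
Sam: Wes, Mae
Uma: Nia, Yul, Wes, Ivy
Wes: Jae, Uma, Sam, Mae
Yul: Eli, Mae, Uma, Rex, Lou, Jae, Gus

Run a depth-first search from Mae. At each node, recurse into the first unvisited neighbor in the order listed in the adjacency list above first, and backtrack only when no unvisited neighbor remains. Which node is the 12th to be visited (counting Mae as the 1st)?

Lou

Visit Mae
Mae → Gus
Gus → Rex
Rex → Yul
Yul → Eli
Eli → Ivy
Ivy → Uma
Uma → Nia
Nia → Jae
Jae → Wes
Wes → Sam
Yul → Lou

Visit order: Mae, Gus, Rex, Yul, Eli, Ivy, Uma, Nia, Jae, Wes, Sam, Lou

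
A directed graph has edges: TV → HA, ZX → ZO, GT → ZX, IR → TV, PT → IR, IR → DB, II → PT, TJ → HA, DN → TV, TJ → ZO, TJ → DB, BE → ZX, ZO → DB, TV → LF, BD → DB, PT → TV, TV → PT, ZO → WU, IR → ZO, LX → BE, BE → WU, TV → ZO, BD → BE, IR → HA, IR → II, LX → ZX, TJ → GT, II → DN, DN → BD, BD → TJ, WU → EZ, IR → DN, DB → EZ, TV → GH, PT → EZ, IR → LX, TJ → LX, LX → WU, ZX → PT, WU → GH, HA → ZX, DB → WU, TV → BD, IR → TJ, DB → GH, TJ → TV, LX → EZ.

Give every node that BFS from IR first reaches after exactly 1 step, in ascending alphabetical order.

DB, DN, HA, II, LX, TJ, TV, ZO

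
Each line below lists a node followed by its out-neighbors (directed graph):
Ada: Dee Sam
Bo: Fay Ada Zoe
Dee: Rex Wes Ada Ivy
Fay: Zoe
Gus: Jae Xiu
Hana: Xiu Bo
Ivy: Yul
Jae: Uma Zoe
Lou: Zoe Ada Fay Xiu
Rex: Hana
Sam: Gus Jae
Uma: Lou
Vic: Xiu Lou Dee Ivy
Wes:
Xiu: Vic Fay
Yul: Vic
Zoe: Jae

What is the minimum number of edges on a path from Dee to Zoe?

4

Level 0: Dee
Level 1: Ada, Ivy, Rex, Wes
Level 2: Hana, Sam, Yul
Level 3: Bo, Gus, Jae, Vic, Xiu
Level 4: Fay, Lou, Uma, Zoe
Zoe first appears at level 4.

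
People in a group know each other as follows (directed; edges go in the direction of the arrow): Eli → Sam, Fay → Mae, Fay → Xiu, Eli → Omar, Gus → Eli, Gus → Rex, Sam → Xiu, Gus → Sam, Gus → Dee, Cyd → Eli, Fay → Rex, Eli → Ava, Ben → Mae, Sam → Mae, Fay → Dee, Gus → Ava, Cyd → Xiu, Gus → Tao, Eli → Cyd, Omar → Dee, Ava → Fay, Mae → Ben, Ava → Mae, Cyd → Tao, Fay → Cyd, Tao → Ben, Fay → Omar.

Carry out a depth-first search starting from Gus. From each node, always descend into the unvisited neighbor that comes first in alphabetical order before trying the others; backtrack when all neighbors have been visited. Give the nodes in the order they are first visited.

Visit Gus
Gus → Ava
Ava → Fay
Fay → Cyd
Cyd → Eli
Eli → Omar
Omar → Dee
Eli → Sam
Sam → Mae
Mae → Ben
Sam → Xiu
Cyd → Tao
Fay → Rex

Gus Ava Fay Cyd Eli Omar Dee Sam Mae Ben Xiu Tao Rex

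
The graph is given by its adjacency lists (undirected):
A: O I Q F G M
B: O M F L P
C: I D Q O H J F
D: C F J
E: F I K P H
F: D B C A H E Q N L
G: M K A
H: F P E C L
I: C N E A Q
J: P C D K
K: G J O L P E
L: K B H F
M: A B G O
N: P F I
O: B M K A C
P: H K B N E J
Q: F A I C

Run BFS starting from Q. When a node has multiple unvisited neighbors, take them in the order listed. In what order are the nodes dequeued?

Visit Q; enqueue F, A, I, C → queue [F, A, I, C]
Visit F; enqueue D, B, H, E, N, L → queue [A, I, C, D, B, H, E, N, L]
Visit A; enqueue O, G, M → queue [I, C, D, B, H, E, N, L, O, G, M]
Visit I → queue [C, D, B, H, E, N, L, O, G, M]
Visit C; enqueue J → queue [D, B, H, E, N, L, O, G, M, J]
Visit D → queue [B, H, E, N, L, O, G, M, J]
Visit B; enqueue P → queue [H, E, N, L, O, G, M, J, P]
Visit H → queue [E, N, L, O, G, M, J, P]
Visit E; enqueue K → queue [N, L, O, G, M, J, P, K]
Visit N → queue [L, O, G, M, J, P, K]
Visit L → queue [O, G, M, J, P, K]
Visit O → queue [G, M, J, P, K]
Visit G → queue [M, J, P, K]
Visit M → queue [J, P, K]
Visit J → queue [P, K]
Visit P → queue [K]
Visit K → queue []

Q F A I C D B H E N L O G M J P K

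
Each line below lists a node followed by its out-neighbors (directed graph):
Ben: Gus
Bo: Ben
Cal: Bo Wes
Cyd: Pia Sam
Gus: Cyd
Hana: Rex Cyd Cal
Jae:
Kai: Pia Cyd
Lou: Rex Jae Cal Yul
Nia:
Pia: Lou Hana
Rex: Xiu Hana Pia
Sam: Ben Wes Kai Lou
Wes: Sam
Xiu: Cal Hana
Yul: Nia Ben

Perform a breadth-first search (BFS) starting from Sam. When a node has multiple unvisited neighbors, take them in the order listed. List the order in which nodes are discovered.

Visit Sam; enqueue Ben, Wes, Kai, Lou → queue [Ben, Wes, Kai, Lou]
Visit Ben; enqueue Gus → queue [Wes, Kai, Lou, Gus]
Visit Wes → queue [Kai, Lou, Gus]
Visit Kai; enqueue Pia, Cyd → queue [Lou, Gus, Pia, Cyd]
Visit Lou; enqueue Rex, Jae, Cal, Yul → queue [Gus, Pia, Cyd, Rex, Jae, Cal, Yul]
Visit Gus → queue [Pia, Cyd, Rex, Jae, Cal, Yul]
Visit Pia; enqueue Hana → queue [Cyd, Rex, Jae, Cal, Yul, Hana]
Visit Cyd → queue [Rex, Jae, Cal, Yul, Hana]
Visit Rex; enqueue Xiu → queue [Jae, Cal, Yul, Hana, Xiu]
Visit Jae → queue [Cal, Yul, Hana, Xiu]
Visit Cal; enqueue Bo → queue [Yul, Hana, Xiu, Bo]
Visit Yul; enqueue Nia → queue [Hana, Xiu, Bo, Nia]
Visit Hana → queue [Xiu, Bo, Nia]
Visit Xiu → queue [Bo, Nia]
Visit Bo → queue [Nia]
Visit Nia → queue []

Sam, Ben, Wes, Kai, Lou, Gus, Pia, Cyd, Rex, Jae, Cal, Yul, Hana, Xiu, Bo, Nia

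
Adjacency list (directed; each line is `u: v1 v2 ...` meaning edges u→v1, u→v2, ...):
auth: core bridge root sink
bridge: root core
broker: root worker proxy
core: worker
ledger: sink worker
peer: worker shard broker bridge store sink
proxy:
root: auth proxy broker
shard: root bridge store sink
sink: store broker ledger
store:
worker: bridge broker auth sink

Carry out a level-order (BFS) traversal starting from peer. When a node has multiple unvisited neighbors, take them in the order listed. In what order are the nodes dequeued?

Visit peer; enqueue worker, shard, broker, bridge, store, sink → queue [worker, shard, broker, bridge, store, sink]
Visit worker; enqueue auth → queue [shard, broker, bridge, store, sink, auth]
Visit shard; enqueue root → queue [broker, bridge, store, sink, auth, root]
Visit broker; enqueue proxy → queue [bridge, store, sink, auth, root, proxy]
Visit bridge; enqueue core → queue [store, sink, auth, root, proxy, core]
Visit store → queue [sink, auth, root, proxy, core]
Visit sink; enqueue ledger → queue [auth, root, proxy, core, ledger]
Visit auth → queue [root, proxy, core, ledger]
Visit root → queue [proxy, core, ledger]
Visit proxy → queue [core, ledger]
Visit core → queue [ledger]
Visit ledger → queue []

peer → worker → shard → broker → bridge → store → sink → auth → root → proxy → core → ledger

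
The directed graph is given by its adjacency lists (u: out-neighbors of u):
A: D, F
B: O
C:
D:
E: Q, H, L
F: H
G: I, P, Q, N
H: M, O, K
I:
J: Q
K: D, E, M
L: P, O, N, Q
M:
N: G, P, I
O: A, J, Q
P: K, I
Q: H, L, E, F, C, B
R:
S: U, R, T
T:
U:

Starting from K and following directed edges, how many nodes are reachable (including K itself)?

BFS from K visits: K, D, E, M, H, L, Q, O, N, P, B, C, F, A, J, G, I
Reachable nodes: 17 of 21 total.

17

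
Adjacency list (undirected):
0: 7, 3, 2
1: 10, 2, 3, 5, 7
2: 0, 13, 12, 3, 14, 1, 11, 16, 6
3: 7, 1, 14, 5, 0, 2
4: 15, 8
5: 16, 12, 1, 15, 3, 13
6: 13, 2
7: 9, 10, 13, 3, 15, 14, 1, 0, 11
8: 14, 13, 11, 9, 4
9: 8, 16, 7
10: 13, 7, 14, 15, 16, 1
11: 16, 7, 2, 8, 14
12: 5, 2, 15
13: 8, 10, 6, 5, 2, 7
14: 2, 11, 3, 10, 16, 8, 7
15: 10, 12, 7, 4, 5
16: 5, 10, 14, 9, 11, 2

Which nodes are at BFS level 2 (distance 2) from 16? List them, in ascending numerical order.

Level 0: 16
Level 1: 2, 5, 9, 10, 11, 14
Level 2: 0, 1, 3, 6, 7, 8, 12, 13, 15
Level 3: 4

0, 1, 3, 6, 7, 8, 12, 13, 15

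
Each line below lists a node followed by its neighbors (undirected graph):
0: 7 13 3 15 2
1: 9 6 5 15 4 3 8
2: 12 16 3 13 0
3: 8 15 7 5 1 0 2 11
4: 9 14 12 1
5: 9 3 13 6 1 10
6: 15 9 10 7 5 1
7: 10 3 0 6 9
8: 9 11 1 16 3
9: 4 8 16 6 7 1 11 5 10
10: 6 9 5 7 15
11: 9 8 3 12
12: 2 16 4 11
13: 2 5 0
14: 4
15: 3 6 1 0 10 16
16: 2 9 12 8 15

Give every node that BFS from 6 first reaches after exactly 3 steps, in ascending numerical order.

Level 0: 6
Level 1: 1, 5, 7, 9, 10, 15
Level 2: 0, 3, 4, 8, 11, 13, 16
Level 3: 2, 12, 14

2, 12, 14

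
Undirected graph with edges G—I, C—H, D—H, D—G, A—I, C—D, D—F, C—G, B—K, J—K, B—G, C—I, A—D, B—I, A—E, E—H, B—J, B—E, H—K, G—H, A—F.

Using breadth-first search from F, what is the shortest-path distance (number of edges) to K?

3

Level 0: F
Level 1: A, D
Level 2: C, E, G, H, I
Level 3: B, K
Level 4: J
K first appears at level 3.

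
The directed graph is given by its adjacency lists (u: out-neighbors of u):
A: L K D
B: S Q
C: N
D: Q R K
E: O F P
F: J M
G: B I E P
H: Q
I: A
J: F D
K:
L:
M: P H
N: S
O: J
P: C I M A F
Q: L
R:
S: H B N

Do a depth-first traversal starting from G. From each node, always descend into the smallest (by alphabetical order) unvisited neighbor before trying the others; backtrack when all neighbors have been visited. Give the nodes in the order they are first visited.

G, B, Q, L, S, H, N, E, F, J, D, K, R, M, P, A, C, I, O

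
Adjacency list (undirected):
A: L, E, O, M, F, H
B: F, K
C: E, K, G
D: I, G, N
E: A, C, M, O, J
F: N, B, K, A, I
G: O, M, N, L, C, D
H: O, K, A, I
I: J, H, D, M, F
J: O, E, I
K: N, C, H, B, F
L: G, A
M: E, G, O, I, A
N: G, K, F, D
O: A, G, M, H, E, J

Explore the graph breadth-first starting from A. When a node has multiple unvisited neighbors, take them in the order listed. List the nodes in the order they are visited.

A, L, E, O, M, F, H, G, C, J, I, N, B, K, D

Visit A; enqueue L, E, O, M, F, H → queue [L, E, O, M, F, H]
Visit L; enqueue G → queue [E, O, M, F, H, G]
Visit E; enqueue C, J → queue [O, M, F, H, G, C, J]
Visit O → queue [M, F, H, G, C, J]
Visit M; enqueue I → queue [F, H, G, C, J, I]
Visit F; enqueue N, B, K → queue [H, G, C, J, I, N, B, K]
Visit H → queue [G, C, J, I, N, B, K]
Visit G; enqueue D → queue [C, J, I, N, B, K, D]
Visit C → queue [J, I, N, B, K, D]
Visit J → queue [I, N, B, K, D]
Visit I → queue [N, B, K, D]
Visit N → queue [B, K, D]
Visit B → queue [K, D]
Visit K → queue [D]
Visit D → queue []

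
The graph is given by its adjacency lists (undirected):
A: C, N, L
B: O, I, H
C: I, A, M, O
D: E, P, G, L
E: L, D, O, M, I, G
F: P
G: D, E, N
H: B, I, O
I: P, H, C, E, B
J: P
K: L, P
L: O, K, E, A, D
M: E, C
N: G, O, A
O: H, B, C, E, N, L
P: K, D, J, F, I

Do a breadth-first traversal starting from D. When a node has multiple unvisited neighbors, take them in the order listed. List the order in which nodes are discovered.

D E P G L O M I K J F N A H B C

Visit D; enqueue E, P, G, L → queue [E, P, G, L]
Visit E; enqueue O, M, I → queue [P, G, L, O, M, I]
Visit P; enqueue K, J, F → queue [G, L, O, M, I, K, J, F]
Visit G; enqueue N → queue [L, O, M, I, K, J, F, N]
Visit L; enqueue A → queue [O, M, I, K, J, F, N, A]
Visit O; enqueue H, B, C → queue [M, I, K, J, F, N, A, H, B, C]
Visit M → queue [I, K, J, F, N, A, H, B, C]
Visit I → queue [K, J, F, N, A, H, B, C]
Visit K → queue [J, F, N, A, H, B, C]
Visit J → queue [F, N, A, H, B, C]
Visit F → queue [N, A, H, B, C]
Visit N → queue [A, H, B, C]
Visit A → queue [H, B, C]
Visit H → queue [B, C]
Visit B → queue [C]
Visit C → queue []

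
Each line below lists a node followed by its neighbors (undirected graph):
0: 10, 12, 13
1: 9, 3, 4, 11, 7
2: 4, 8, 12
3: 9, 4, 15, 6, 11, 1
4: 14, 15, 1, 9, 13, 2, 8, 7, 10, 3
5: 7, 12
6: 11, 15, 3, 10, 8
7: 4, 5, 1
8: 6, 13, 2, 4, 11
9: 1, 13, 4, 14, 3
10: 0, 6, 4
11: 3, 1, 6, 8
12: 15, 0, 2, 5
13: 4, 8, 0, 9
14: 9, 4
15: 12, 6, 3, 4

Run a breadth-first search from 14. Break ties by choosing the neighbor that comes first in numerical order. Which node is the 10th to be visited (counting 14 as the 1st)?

13

Visit 14; enqueue 4, 9 → queue [4, 9]
Visit 4; enqueue 1, 2, 3, 7, 8, 10, 13, 15 → queue [9, 1, 2, 3, 7, 8, 10, 13, 15]
Visit 9 → queue [1, 2, 3, 7, 8, 10, 13, 15]
Visit 1; enqueue 11 → queue [2, 3, 7, 8, 10, 13, 15, 11]
Visit 2; enqueue 12 → queue [3, 7, 8, 10, 13, 15, 11, 12]
Visit 3; enqueue 6 → queue [7, 8, 10, 13, 15, 11, 12, 6]
Visit 7; enqueue 5 → queue [8, 10, 13, 15, 11, 12, 6, 5]
Visit 8 → queue [10, 13, 15, 11, 12, 6, 5]
Visit 10; enqueue 0 → queue [13, 15, 11, 12, 6, 5, 0]
Visit 13 → queue [15, 11, 12, 6, 5, 0]
Visit 15 → queue [11, 12, 6, 5, 0]
Visit 11 → queue [12, 6, 5, 0]
Visit 12 → queue [6, 5, 0]
Visit 6 → queue [5, 0]
Visit 5 → queue [0]
Visit 0 → queue []

Visit order: 14, 4, 9, 1, 2, 3, 7, 8, 10, 13, 15, 11, 12, 6, 5, 0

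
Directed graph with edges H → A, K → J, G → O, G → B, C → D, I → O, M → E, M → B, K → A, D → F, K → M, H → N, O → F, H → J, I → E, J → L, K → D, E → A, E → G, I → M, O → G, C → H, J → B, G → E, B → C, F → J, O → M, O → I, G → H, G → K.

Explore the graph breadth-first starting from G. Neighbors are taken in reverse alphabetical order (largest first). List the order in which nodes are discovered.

Visit G; enqueue O, K, H, E, B → queue [O, K, H, E, B]
Visit O; enqueue M, I, F → queue [K, H, E, B, M, I, F]
Visit K; enqueue J, D, A → queue [H, E, B, M, I, F, J, D, A]
Visit H; enqueue N → queue [E, B, M, I, F, J, D, A, N]
Visit E → queue [B, M, I, F, J, D, A, N]
Visit B; enqueue C → queue [M, I, F, J, D, A, N, C]
Visit M → queue [I, F, J, D, A, N, C]
Visit I → queue [F, J, D, A, N, C]
Visit F → queue [J, D, A, N, C]
Visit J; enqueue L → queue [D, A, N, C, L]
Visit D → queue [A, N, C, L]
Visit A → queue [N, C, L]
Visit N → queue [C, L]
Visit C → queue [L]
Visit L → queue []

G, O, K, H, E, B, M, I, F, J, D, A, N, C, L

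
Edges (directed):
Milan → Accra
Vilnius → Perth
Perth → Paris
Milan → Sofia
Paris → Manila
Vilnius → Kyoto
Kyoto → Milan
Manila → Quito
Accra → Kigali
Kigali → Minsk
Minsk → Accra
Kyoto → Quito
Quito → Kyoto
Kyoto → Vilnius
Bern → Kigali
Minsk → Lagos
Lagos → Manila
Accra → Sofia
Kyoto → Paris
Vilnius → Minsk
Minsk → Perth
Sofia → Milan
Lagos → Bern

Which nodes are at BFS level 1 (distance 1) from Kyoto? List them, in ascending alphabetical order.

Milan, Paris, Quito, Vilnius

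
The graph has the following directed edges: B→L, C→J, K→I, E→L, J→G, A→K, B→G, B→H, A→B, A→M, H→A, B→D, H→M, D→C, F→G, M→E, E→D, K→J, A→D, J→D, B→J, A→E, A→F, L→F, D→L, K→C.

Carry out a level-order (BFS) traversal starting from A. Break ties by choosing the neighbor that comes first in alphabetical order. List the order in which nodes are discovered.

Visit A; enqueue B, D, E, F, K, M → queue [B, D, E, F, K, M]
Visit B; enqueue G, H, J, L → queue [D, E, F, K, M, G, H, J, L]
Visit D; enqueue C → queue [E, F, K, M, G, H, J, L, C]
Visit E → queue [F, K, M, G, H, J, L, C]
Visit F → queue [K, M, G, H, J, L, C]
Visit K; enqueue I → queue [M, G, H, J, L, C, I]
Visit M → queue [G, H, J, L, C, I]
Visit G → queue [H, J, L, C, I]
Visit H → queue [J, L, C, I]
Visit J → queue [L, C, I]
Visit L → queue [C, I]
Visit C → queue [I]
Visit I → queue []

A -> B -> D -> E -> F -> K -> M -> G -> H -> J -> L -> C -> I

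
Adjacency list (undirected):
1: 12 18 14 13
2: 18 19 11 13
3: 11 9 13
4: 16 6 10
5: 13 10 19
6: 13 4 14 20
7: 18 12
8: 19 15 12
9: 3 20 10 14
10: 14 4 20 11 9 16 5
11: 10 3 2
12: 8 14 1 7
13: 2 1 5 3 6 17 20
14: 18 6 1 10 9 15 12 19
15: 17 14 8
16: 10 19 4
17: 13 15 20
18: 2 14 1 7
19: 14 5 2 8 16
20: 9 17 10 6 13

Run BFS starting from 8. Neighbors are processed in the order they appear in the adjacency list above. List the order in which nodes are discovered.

8, 19, 15, 12, 14, 5, 2, 16, 17, 1, 7, 18, 6, 10, 9, 13, 11, 4, 20, 3

Visit 8; enqueue 19, 15, 12 → queue [19, 15, 12]
Visit 19; enqueue 14, 5, 2, 16 → queue [15, 12, 14, 5, 2, 16]
Visit 15; enqueue 17 → queue [12, 14, 5, 2, 16, 17]
Visit 12; enqueue 1, 7 → queue [14, 5, 2, 16, 17, 1, 7]
Visit 14; enqueue 18, 6, 10, 9 → queue [5, 2, 16, 17, 1, 7, 18, 6, 10, 9]
Visit 5; enqueue 13 → queue [2, 16, 17, 1, 7, 18, 6, 10, 9, 13]
Visit 2; enqueue 11 → queue [16, 17, 1, 7, 18, 6, 10, 9, 13, 11]
Visit 16; enqueue 4 → queue [17, 1, 7, 18, 6, 10, 9, 13, 11, 4]
Visit 17; enqueue 20 → queue [1, 7, 18, 6, 10, 9, 13, 11, 4, 20]
Visit 1 → queue [7, 18, 6, 10, 9, 13, 11, 4, 20]
Visit 7 → queue [18, 6, 10, 9, 13, 11, 4, 20]
Visit 18 → queue [6, 10, 9, 13, 11, 4, 20]
Visit 6 → queue [10, 9, 13, 11, 4, 20]
Visit 10 → queue [9, 13, 11, 4, 20]
Visit 9; enqueue 3 → queue [13, 11, 4, 20, 3]
Visit 13 → queue [11, 4, 20, 3]
Visit 11 → queue [4, 20, 3]
Visit 4 → queue [20, 3]
Visit 20 → queue [3]
Visit 3 → queue []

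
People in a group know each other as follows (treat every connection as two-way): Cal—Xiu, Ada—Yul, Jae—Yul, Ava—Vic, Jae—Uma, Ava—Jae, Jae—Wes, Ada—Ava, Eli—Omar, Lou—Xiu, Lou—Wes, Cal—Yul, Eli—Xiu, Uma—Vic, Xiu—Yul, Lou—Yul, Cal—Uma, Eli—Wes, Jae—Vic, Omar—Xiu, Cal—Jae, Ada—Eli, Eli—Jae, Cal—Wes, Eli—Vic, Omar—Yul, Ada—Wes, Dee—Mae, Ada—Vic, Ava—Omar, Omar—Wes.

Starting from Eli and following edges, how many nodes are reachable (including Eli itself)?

BFS from Eli visits: Eli, Xiu, Wes, Vic, Omar, Jae, Ada, Yul, Lou, Cal, Uma, Ava
Reachable nodes: 12 of 14 total.

12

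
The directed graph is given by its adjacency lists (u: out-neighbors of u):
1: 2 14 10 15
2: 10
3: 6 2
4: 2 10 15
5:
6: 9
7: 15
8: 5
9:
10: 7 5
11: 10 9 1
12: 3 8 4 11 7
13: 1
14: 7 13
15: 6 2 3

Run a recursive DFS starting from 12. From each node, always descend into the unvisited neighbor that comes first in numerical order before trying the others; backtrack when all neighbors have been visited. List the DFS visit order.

12, 3, 2, 10, 5, 7, 15, 6, 9, 4, 8, 11, 1, 14, 13

Visit 12
12 → 3
3 → 2
2 → 10
10 → 5
10 → 7
7 → 15
15 → 6
6 → 9
12 → 4
12 → 8
12 → 11
11 → 1
1 → 14
14 → 13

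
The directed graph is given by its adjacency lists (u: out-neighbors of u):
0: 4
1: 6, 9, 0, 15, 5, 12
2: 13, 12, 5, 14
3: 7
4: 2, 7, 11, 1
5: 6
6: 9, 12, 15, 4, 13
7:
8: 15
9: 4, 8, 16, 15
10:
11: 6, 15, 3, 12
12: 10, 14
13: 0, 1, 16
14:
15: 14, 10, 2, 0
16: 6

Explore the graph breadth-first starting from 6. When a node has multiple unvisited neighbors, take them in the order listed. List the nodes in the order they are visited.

Visit 6; enqueue 9, 12, 15, 4, 13 → queue [9, 12, 15, 4, 13]
Visit 9; enqueue 8, 16 → queue [12, 15, 4, 13, 8, 16]
Visit 12; enqueue 10, 14 → queue [15, 4, 13, 8, 16, 10, 14]
Visit 15; enqueue 2, 0 → queue [4, 13, 8, 16, 10, 14, 2, 0]
Visit 4; enqueue 7, 11, 1 → queue [13, 8, 16, 10, 14, 2, 0, 7, 11, 1]
Visit 13 → queue [8, 16, 10, 14, 2, 0, 7, 11, 1]
Visit 8 → queue [16, 10, 14, 2, 0, 7, 11, 1]
Visit 16 → queue [10, 14, 2, 0, 7, 11, 1]
Visit 10 → queue [14, 2, 0, 7, 11, 1]
Visit 14 → queue [2, 0, 7, 11, 1]
Visit 2; enqueue 5 → queue [0, 7, 11, 1, 5]
Visit 0 → queue [7, 11, 1, 5]
Visit 7 → queue [11, 1, 5]
Visit 11; enqueue 3 → queue [1, 5, 3]
Visit 1 → queue [5, 3]
Visit 5 → queue [3]
Visit 3 → queue []

6 9 12 15 4 13 8 16 10 14 2 0 7 11 1 5 3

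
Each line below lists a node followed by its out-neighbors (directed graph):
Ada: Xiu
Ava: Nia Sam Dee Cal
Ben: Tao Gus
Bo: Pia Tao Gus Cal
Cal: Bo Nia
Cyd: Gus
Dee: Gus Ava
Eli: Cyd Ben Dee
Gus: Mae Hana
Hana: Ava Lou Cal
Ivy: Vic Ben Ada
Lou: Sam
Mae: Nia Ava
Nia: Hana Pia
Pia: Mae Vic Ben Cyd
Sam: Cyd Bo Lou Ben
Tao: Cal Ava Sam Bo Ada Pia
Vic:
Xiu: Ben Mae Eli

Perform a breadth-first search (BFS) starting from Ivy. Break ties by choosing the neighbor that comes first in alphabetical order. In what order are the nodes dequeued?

Ivy → Ada → Ben → Vic → Xiu → Gus → Tao → Eli → Mae → Hana → Ava → Bo → Cal → Pia → Sam → Cyd → Dee → Nia → Lou

Visit Ivy; enqueue Ada, Ben, Vic → queue [Ada, Ben, Vic]
Visit Ada; enqueue Xiu → queue [Ben, Vic, Xiu]
Visit Ben; enqueue Gus, Tao → queue [Vic, Xiu, Gus, Tao]
Visit Vic → queue [Xiu, Gus, Tao]
Visit Xiu; enqueue Eli, Mae → queue [Gus, Tao, Eli, Mae]
Visit Gus; enqueue Hana → queue [Tao, Eli, Mae, Hana]
Visit Tao; enqueue Ava, Bo, Cal, Pia, Sam → queue [Eli, Mae, Hana, Ava, Bo, Cal, Pia, Sam]
Visit Eli; enqueue Cyd, Dee → queue [Mae, Hana, Ava, Bo, Cal, Pia, Sam, Cyd, Dee]
Visit Mae; enqueue Nia → queue [Hana, Ava, Bo, Cal, Pia, Sam, Cyd, Dee, Nia]
Visit Hana; enqueue Lou → queue [Ava, Bo, Cal, Pia, Sam, Cyd, Dee, Nia, Lou]
Visit Ava → queue [Bo, Cal, Pia, Sam, Cyd, Dee, Nia, Lou]
Visit Bo → queue [Cal, Pia, Sam, Cyd, Dee, Nia, Lou]
Visit Cal → queue [Pia, Sam, Cyd, Dee, Nia, Lou]
Visit Pia → queue [Sam, Cyd, Dee, Nia, Lou]
Visit Sam → queue [Cyd, Dee, Nia, Lou]
Visit Cyd → queue [Dee, Nia, Lou]
Visit Dee → queue [Nia, Lou]
Visit Nia → queue [Lou]
Visit Lou → queue []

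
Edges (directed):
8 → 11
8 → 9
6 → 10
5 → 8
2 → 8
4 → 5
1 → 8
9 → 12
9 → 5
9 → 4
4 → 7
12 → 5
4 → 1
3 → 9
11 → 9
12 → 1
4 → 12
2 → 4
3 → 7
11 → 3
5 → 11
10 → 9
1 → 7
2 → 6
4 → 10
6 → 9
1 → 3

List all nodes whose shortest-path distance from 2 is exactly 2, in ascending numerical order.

Level 0: 2
Level 1: 4, 6, 8
Level 2: 1, 5, 7, 9, 10, 11, 12
Level 3: 3

1, 5, 7, 9, 10, 11, 12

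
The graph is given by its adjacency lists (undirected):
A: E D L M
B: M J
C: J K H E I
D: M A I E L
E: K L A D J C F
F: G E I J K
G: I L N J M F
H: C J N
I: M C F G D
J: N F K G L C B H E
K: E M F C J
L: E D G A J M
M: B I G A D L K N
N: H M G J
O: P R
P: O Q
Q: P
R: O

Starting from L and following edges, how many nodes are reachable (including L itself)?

14

BFS from L visits: L, M, J, G, E, D, A, N, K, I, B, H, F, C
Reachable nodes: 14 of 18 total.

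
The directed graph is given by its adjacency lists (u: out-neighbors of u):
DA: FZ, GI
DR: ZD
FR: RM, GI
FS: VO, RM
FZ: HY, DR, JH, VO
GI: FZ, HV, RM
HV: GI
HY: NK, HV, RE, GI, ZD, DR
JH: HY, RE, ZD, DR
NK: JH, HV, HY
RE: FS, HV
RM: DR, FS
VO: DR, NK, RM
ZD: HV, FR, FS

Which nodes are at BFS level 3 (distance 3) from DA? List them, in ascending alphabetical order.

Level 0: DA
Level 1: FZ, GI
Level 2: DR, HV, HY, JH, RM, VO
Level 3: FS, NK, RE, ZD
Level 4: FR

FS, NK, RE, ZD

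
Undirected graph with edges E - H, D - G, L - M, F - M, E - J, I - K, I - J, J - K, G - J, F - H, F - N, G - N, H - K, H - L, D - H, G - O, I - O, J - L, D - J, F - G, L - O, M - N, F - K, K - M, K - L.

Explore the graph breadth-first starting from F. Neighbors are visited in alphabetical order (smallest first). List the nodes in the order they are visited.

Visit F; enqueue G, H, K, M, N → queue [G, H, K, M, N]
Visit G; enqueue D, J, O → queue [H, K, M, N, D, J, O]
Visit H; enqueue E, L → queue [K, M, N, D, J, O, E, L]
Visit K; enqueue I → queue [M, N, D, J, O, E, L, I]
Visit M → queue [N, D, J, O, E, L, I]
Visit N → queue [D, J, O, E, L, I]
Visit D → queue [J, O, E, L, I]
Visit J → queue [O, E, L, I]
Visit O → queue [E, L, I]
Visit E → queue [L, I]
Visit L → queue [I]
Visit I → queue []

F, G, H, K, M, N, D, J, O, E, L, I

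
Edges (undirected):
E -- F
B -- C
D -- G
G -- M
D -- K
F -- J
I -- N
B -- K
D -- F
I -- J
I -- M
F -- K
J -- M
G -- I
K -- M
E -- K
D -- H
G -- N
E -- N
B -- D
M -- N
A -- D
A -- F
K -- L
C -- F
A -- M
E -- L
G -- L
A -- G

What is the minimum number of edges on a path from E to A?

2

Level 0: E
Level 1: F, K, L, N
Level 2: A, B, C, D, G, I, J, M
Level 3: H
A first appears at level 2.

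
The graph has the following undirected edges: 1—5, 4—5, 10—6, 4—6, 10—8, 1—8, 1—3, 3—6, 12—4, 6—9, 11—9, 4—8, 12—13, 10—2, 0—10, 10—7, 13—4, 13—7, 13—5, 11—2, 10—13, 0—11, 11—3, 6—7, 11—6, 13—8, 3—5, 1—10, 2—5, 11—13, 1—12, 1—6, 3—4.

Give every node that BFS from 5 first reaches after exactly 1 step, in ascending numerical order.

1, 2, 3, 4, 13

Level 0: 5
Level 1: 1, 2, 3, 4, 13
Level 2: 6, 7, 8, 10, 11, 12
Level 3: 0, 9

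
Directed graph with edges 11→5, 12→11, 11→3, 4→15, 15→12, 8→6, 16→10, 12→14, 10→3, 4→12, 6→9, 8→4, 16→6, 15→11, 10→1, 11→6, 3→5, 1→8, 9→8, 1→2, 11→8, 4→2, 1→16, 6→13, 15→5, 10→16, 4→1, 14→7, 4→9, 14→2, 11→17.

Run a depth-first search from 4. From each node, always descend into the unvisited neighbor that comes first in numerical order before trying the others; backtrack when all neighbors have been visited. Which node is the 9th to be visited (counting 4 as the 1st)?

10

Visit 4
4 → 1
1 → 2
1 → 8
8 → 6
6 → 9
6 → 13
1 → 16
16 → 10
10 → 3
3 → 5
4 → 12
12 → 11
11 → 17
12 → 14
14 → 7
4 → 15

Visit order: 4, 1, 2, 8, 6, 9, 13, 16, 10, 3, 5, 12, 11, 17, 14, 7, 15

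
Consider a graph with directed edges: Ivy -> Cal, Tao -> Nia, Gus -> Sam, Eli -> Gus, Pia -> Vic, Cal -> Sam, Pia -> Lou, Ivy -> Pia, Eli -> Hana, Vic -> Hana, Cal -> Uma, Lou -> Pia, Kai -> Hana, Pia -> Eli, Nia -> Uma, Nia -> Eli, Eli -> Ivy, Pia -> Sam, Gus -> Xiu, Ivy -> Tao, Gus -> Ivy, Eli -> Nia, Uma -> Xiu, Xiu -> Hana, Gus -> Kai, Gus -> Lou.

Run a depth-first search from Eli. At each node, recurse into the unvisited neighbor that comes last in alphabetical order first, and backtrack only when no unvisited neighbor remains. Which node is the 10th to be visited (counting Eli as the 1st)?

Sam

Visit Eli
Eli → Nia
Nia → Uma
Uma → Xiu
Xiu → Hana
Eli → Ivy
Ivy → Tao
Ivy → Pia
Pia → Vic
Pia → Sam
Pia → Lou
Ivy → Cal
Eli → Gus
Gus → Kai

Visit order: Eli, Nia, Uma, Xiu, Hana, Ivy, Tao, Pia, Vic, Sam, Lou, Cal, Gus, Kai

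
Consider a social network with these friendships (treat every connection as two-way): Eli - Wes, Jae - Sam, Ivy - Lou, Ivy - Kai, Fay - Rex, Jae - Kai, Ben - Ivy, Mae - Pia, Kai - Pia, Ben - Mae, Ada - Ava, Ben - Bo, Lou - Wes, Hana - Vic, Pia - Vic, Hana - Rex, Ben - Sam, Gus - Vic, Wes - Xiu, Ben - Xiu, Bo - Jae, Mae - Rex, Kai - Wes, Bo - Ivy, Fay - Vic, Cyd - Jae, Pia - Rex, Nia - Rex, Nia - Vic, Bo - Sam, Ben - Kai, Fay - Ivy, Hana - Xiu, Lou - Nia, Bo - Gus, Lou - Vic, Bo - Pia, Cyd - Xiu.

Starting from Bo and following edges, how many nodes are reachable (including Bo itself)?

19

BFS from Bo visits: Bo, Sam, Pia, Jae, Ivy, Gus, Ben, Vic, Rex, Mae, Kai, Cyd, Lou, Fay, Xiu, Nia, Hana, Wes, Eli
Reachable nodes: 19 of 21 total.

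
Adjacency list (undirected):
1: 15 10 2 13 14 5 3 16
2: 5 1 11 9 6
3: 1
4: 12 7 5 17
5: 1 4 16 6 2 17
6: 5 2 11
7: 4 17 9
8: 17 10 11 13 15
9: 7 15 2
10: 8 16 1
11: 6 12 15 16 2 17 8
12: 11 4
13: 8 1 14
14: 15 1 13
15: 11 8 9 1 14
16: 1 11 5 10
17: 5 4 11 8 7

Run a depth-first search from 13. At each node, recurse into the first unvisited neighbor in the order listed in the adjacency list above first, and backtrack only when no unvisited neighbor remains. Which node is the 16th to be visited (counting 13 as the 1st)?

14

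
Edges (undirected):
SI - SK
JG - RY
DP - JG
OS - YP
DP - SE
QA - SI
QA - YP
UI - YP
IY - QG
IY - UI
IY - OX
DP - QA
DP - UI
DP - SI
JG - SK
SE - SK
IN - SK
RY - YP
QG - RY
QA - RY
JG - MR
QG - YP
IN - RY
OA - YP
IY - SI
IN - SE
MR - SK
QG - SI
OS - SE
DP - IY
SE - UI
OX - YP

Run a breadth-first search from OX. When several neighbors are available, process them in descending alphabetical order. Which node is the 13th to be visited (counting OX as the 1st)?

JG

Visit OX; enqueue YP, IY → queue [YP, IY]
Visit YP; enqueue UI, RY, QG, QA, OS, OA → queue [IY, UI, RY, QG, QA, OS, OA]
Visit IY; enqueue SI, DP → queue [UI, RY, QG, QA, OS, OA, SI, DP]
Visit UI; enqueue SE → queue [RY, QG, QA, OS, OA, SI, DP, SE]
Visit RY; enqueue JG, IN → queue [QG, QA, OS, OA, SI, DP, SE, JG, IN]
Visit QG → queue [QA, OS, OA, SI, DP, SE, JG, IN]
Visit QA → queue [OS, OA, SI, DP, SE, JG, IN]
Visit OS → queue [OA, SI, DP, SE, JG, IN]
Visit OA → queue [SI, DP, SE, JG, IN]
Visit SI; enqueue SK → queue [DP, SE, JG, IN, SK]
Visit DP → queue [SE, JG, IN, SK]
Visit SE → queue [JG, IN, SK]
Visit JG; enqueue MR → queue [IN, SK, MR]
Visit IN → queue [SK, MR]
Visit SK → queue [MR]
Visit MR → queue []

Visit order: OX, YP, IY, UI, RY, QG, QA, OS, OA, SI, DP, SE, JG, IN, SK, MR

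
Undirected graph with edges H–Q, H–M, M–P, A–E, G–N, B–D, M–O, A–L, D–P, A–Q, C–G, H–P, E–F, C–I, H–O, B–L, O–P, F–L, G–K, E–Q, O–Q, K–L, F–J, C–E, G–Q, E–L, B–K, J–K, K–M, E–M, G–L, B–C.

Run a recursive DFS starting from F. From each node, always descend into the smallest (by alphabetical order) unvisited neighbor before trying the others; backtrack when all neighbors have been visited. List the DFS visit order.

F → E → A → L → B → C → G → K → J → M → H → O → P → D → Q → N → I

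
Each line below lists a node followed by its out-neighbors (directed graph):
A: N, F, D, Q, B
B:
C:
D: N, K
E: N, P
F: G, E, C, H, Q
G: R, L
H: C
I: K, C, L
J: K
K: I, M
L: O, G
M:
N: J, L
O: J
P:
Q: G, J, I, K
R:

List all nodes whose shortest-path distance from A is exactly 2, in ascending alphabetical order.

Level 0: A
Level 1: B, D, F, N, Q
Level 2: C, E, G, H, I, J, K, L
Level 3: M, O, P, R

C, E, G, H, I, J, K, L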